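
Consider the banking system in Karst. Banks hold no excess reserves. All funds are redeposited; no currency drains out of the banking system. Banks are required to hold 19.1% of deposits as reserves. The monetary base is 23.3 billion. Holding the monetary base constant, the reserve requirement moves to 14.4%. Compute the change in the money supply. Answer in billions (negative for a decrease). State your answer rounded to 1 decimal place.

39.8 billion

Initially m₁ = 1 / (0.191) ≈ 5.2356, so M₁ = 5.2356 × 23.3 ≈ 121.9895 billion.
After the change m₂ = 1 / (0.144) ≈ 6.9444, so M₂ = 6.9444 × 23.3 ≈ 161.8045 billion.
ΔM = M₂ − M₁ = 161.8045 − 121.9895 = 39.815 billion.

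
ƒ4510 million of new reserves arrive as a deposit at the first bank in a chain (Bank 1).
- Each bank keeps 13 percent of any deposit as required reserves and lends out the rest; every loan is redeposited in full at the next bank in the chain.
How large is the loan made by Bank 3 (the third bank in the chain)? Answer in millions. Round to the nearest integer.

Each bank lends a fraction (1 − rr) = 0.8700 of the deposit it receives, so Bank 3 receives 4510·0.8700^2 and lends 4510·0.8700^3 ≈ 2969.8485 million.

ƒ2970 million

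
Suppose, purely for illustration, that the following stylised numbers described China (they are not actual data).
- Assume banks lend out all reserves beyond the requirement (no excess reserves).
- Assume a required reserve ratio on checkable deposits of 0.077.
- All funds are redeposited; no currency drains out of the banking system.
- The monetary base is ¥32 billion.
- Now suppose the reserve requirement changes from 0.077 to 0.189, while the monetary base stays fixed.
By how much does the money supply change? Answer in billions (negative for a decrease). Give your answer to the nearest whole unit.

Initially m₁ = 1 / (0.077) ≈ 12.9870, so M₁ = 12.9870 × 32 = 415.584 billion.
After the change m₂ = 1 / (0.189) ≈ 5.2910, so M₂ = 5.2910 × 32 = 169.312 billion.
ΔM = M₂ − M₁ = 169.312 − 415.584 = -246.272 billion.

-246 billion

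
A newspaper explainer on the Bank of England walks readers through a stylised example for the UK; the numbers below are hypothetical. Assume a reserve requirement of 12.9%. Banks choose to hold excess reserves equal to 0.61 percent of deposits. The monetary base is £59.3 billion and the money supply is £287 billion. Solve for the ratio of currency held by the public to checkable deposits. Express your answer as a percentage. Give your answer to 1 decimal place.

Using m = M/MB = 287/59.3 ≈ 4.839798. From m = (1 + c)/(c + rr + e), rearranging gives 1 + c = m·(c + rr + e), so c·(1 − m) = m·(rr + e) − 1.
Hence c = [m·(rr + e) − 1]/(1 − m) = [4.839798 × (0.129 + 0.0061) − 1] / (1 − 4.839798) ≈ 0.090146.

9.0%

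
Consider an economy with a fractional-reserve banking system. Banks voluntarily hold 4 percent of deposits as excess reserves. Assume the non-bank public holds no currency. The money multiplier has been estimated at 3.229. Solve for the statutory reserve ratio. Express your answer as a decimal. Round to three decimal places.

Using m = 3.229. Since m = (1 + c)/(c + rr + e), the denominator satisfies c + rr + e = (1 + c)/m = (1 + 0) / 3.229 ≈ 0.309693.
With c = 0 and e = 0.04, the statutory reserve ratio is 0.309693 − 0 − 0.04 = 0.269693.

0.270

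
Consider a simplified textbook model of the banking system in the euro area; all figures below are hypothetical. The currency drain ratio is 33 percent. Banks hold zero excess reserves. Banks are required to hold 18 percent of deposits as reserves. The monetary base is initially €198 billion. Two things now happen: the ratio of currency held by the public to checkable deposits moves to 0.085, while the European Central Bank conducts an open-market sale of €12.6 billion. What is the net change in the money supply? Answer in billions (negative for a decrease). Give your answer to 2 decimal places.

Before: m₁ = (1 + 0.33) / (0.18 + 0.33) ≈ 2.607843, MB₁ = 198, so M₁ = 2.607843 × 198 ≈ 516.3529 billion.
After: m₂ = (1 + 0.085) / (0.18 + 0.085) ≈ 4.094340, MB₂ = 198 − 12.6 = 185.4, so M₂ = 4.094340 × 185.4 ≈ 759.0906 billion.
ΔM = M₂ − M₁ = 759.0906 − 516.3529 = 242.7377 billion.

€242.74 billion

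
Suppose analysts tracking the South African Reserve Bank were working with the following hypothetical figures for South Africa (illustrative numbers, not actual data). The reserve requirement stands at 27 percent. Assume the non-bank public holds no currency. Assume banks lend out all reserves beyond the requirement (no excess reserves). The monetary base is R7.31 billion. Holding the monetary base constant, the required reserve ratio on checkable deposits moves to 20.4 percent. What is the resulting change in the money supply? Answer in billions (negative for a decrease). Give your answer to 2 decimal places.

R8.76 billion

Initially m₁ = 1 / (0.27) ≈ 3.7037, so M₁ = 3.7037 × 7.31 ≈ 27.074 billion.
After the change m₂ = 1 / (0.204) ≈ 4.9020, so M₂ = 4.9020 × 7.31 ≈ 35.8336 billion.
ΔM = M₂ − M₁ = 35.8336 − 27.074 = 8.7596 billion.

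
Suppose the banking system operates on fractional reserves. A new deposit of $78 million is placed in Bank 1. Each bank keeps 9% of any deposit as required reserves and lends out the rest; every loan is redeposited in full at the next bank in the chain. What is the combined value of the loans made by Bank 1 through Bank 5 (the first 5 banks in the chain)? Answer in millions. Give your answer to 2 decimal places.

$296.51 million

Bank i lends (1 − rr)^i of the original deposit: Bank 1 lends 78·0.9100 = 70.9800, Bank 2 lends 78·0.9100² = 64.5918, and so on.
Summing a geometric series: total = 78·[0.9100·(1 − 0.9100^5) / (1 − 0.9100)] ≈ 296.5133 million.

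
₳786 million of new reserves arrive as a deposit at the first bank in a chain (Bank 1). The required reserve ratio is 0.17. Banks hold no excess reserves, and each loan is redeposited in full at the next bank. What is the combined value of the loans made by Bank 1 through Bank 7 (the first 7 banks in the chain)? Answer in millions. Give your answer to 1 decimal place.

Bank i lends (1 − rr)^i of the original deposit: Bank 1 lends 786·0.8300 = 652.3800, Bank 2 lends 786·0.8300² = 541.4754, and so on.
Summing a geometric series: total = 786·[0.8300·(1 − 0.8300^7) / (1 − 0.8300)] ≈ 2796.1755 million.

₳2796.2 million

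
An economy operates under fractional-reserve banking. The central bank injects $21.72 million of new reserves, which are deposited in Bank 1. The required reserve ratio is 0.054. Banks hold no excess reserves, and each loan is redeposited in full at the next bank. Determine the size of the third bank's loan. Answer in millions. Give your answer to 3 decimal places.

Each bank lends a fraction (1 − rr) = 0.9460 of the deposit it receives, so Bank 3 receives 21.72·0.9460^2 and lends 21.72·0.9460^3 ≈ 18.3879 million.

$18.388 million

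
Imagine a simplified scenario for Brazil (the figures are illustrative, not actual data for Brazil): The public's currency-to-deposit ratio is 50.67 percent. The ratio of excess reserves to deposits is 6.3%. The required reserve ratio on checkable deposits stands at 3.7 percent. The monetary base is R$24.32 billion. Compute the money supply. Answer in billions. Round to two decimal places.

The money multiplier is m = (1 + c) / (rr + e + c) = (1 + 0.5067) / (0.037 + 0.063 + 0.5067) ≈ 2.48343.
So M = m × MB = 2.48343 × 24.32 ≈ 60.397 billion.

R$60.40 billion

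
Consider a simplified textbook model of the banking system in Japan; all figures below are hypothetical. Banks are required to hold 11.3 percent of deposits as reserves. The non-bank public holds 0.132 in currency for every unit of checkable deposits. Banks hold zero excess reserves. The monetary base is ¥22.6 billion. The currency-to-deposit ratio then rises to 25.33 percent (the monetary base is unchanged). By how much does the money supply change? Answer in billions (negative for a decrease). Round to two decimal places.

Initially m₁ = (1 + 0.132) / (0.113 + 0.132) ≈ 4.62041, so M₁ = 4.62041 × 22.6 ≈ 104.4213 billion.
After the change m₂ = (1 + 0.2533) / (0.113 + 0.2533) ≈ 3.42151, so M₂ = 3.42151 × 22.6 ≈ 77.3261 billion.
ΔM = M₂ − M₁ = 77.3261 − 104.4213 = -27.0952 billion.

-27.10 billion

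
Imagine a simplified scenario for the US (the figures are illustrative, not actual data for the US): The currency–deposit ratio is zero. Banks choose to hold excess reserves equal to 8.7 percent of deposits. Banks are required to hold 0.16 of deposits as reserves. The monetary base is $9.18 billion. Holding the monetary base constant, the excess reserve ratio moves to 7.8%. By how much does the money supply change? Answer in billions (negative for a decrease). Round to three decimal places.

Initially m₁ = 1 / (0.16 + 0.087) ≈ 4.04858, so M₁ = 4.04858 × 9.18 ≈ 37.166 billion.
After the change m₂ = 1 / (0.16 + 0.078) ≈ 4.20168, so M₂ = 4.20168 × 9.18 ≈ 38.5714 billion.
ΔM = M₂ − M₁ = 38.5714 − 37.166 = 1.4054 billion.

$1.405 billion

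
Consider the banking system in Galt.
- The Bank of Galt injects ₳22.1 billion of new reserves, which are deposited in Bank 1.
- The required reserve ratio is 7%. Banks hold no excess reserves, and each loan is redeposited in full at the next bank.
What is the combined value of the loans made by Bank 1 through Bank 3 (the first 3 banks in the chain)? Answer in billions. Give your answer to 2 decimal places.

₳57.44 billion

Bank i lends (1 − rr)^i of the original deposit: Bank 1 lends 22.1·0.9300 = 20.5530, Bank 2 lends 22.1·0.9300² ≈ 19.1143, and so on.
Summing a geometric series: total = 22.1·[0.9300·(1 − 0.9300^3) / (1 − 0.9300)] ≈ 57.4436 billion.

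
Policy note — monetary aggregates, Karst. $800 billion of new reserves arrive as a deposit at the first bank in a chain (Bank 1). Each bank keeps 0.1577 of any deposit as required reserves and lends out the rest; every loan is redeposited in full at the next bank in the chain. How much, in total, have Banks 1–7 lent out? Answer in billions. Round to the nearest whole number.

$2988 billion

Bank i lends (1 − rr)^i of the original deposit: Bank 1 lends 800·0.8423 = 673.8400, Bank 2 lends 800·0.8423² ≈ 567.5754, and so on.
Summing a geometric series: total = 800·[0.8423·(1 − 0.8423^7) / (1 − 0.8423)] ≈ 2987.6582 billion.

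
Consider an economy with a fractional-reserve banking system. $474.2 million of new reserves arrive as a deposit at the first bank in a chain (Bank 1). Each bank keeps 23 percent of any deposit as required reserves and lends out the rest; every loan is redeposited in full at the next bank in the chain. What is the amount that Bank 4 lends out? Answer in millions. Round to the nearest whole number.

$167 million

Each bank lends a fraction (1 − rr) = 0.7700 of the deposit it receives, so Bank 4 receives 474.2·0.7700^3 and lends 474.2·0.7700^4 ≈ 166.6957 million.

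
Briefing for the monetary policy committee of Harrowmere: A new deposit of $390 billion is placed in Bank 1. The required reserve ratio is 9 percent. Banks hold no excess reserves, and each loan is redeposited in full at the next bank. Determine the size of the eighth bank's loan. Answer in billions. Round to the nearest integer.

Each bank lends a fraction (1 − rr) = 0.9100 of the deposit it receives, so Bank 8 receives 390·0.9100^7 and lends 390·0.9100^8 ≈ 183.3985 billion.

$183 billion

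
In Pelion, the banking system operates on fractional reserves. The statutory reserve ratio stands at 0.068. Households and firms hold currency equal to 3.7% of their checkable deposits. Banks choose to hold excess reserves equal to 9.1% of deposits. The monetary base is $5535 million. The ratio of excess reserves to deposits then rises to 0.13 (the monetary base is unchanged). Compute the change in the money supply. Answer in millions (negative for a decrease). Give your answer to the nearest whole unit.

-4860 million

Initially m₁ = (1 + 0.037) / (0.068 + 0.091 + 0.037) ≈ 5.29082, so M₁ = 5.29082 × 5535 = 29284.6887 million.
After the change m₂ = (1 + 0.037) / (0.068 + 0.13 + 0.037) ≈ 4.41277, so M₂ = 4.41277 × 5535 ≈ 24424.682 million.
ΔM = M₂ − M₁ = 24424.682 − 29284.6887 = -4860.0067 million.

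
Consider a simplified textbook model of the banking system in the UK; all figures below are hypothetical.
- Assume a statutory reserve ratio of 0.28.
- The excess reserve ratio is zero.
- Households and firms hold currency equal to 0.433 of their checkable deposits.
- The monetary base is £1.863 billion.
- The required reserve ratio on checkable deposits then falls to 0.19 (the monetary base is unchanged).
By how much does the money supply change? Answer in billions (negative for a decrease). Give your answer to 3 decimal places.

£0.541 billion

Initially m₁ = (1 + 0.433) / (0.28 + 0.433) ≈ 2.00982, so M₁ = 2.00982 × 1.863 ≈ 3.7443 billion.
After the change m₂ = (1 + 0.433) / (0.19 + 0.433) ≈ 2.30016, so M₂ = 2.30016 × 1.863 ≈ 4.2852 billion.
ΔM = M₂ − M₁ = 4.2852 − 3.7443 = 0.5409 billion.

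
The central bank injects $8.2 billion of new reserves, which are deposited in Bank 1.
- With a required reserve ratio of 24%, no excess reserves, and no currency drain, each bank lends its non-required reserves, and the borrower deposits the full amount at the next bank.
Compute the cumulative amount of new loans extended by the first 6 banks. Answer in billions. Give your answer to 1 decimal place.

Bank i lends (1 − rr)^i of the original deposit: Bank 1 lends 8.2·0.7600 = 6.2320, Bank 2 lends 8.2·0.7600² ≈ 4.7363, and so on.
Summing a geometric series: total = 8.2·[0.7600·(1 − 0.7600^6) / (1 − 0.7600)] ≈ 20.9629 billion.

$21.0 billion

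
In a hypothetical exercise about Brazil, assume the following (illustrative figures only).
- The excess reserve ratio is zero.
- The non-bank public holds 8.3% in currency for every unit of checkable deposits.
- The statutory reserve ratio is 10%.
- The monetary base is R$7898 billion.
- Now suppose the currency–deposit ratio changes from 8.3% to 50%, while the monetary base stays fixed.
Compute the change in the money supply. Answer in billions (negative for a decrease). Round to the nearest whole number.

-26996 billion

Initially m₁ = (1 + 0.083) / (0.1 + 0.083) ≈ 5.91803, so M₁ = 5.91803 × 7898 ≈ 46740.6009 billion.
After the change m₂ = (1 + 0.5) / (0.1 + 0.5) = 2.5, so M₂ = 2.5 × 7898 = 19745 billion.
ΔM = M₂ − M₁ = 19745 − 46740.6009 = -26995.6009 billion.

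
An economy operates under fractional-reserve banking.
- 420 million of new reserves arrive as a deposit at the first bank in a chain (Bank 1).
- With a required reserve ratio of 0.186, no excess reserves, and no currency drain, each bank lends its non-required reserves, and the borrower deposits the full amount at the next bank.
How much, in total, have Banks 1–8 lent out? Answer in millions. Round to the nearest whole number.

Bank i lends (1 − rr)^i of the original deposit: Bank 1 lends 420·0.8140 = 341.8800, Bank 2 lends 420·0.8140² ≈ 278.2903, and so on.
Summing a geometric series: total = 420·[0.8140·(1 − 0.8140^8) / (1 − 0.8140)] ≈ 1483.7769 million.

1484 million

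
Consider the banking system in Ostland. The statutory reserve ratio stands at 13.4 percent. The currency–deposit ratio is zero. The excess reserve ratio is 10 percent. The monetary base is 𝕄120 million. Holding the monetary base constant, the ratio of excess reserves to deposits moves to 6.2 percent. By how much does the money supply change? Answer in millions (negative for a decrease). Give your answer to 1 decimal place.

𝕄99.4 million

Initially m₁ = 1 / (0.134 + 0.1) ≈ 4.27350, so M₁ = 4.27350 × 120 = 512.82 million.
After the change m₂ = 1 / (0.134 + 0.062) ≈ 5.10204, so M₂ = 5.10204 × 120 = 612.2448 million.
ΔM = M₂ − M₁ = 612.2448 − 512.82 = 99.4248 million.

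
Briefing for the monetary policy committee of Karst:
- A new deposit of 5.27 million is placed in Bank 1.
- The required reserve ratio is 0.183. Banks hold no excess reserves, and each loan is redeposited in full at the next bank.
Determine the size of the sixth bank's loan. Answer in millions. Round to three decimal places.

1.567 million

Each bank lends a fraction (1 − rr) = 0.8170 of the deposit it receives, so Bank 6 receives 5.27·0.8170^5 and lends 5.27·0.8170^6 ≈ 1.5673 million.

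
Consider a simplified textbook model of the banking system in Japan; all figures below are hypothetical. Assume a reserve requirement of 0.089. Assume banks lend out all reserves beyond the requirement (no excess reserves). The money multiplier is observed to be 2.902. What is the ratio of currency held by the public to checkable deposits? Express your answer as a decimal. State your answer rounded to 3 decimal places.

Using m = 2.902. From m = (1 + c)/(c + rr + e), rearranging gives 1 + c = m·(c + rr + e), so c·(1 − m) = m·(rr + e) − 1.
Hence c = [m·(rr + e) − 1]/(1 − m) = [2.902 × (0.089 + 0) − 1] / (1 − 2.902) ≈ 0.389970.

0.390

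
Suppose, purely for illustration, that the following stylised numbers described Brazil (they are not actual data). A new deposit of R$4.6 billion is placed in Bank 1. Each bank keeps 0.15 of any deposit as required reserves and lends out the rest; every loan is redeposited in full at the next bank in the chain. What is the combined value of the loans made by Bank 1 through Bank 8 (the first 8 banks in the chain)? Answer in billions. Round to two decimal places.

Bank i lends (1 − rr)^i of the original deposit: Bank 1 lends 4.6·0.8500 = 3.9100, Bank 2 lends 4.6·0.8500² = 3.3235, and so on.
Summing a geometric series: total = 4.6·[0.8500·(1 − 0.8500^8) / (1 − 0.8500)] ≈ 18.9637 billion.

R$18.96 billion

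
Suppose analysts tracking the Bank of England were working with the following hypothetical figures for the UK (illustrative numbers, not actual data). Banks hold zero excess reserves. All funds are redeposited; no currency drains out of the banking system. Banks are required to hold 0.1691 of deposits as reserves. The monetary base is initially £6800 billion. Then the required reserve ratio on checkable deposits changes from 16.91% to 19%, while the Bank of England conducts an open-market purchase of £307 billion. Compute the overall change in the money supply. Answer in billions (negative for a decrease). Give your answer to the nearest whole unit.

-2808 billion

Before: m₁ = 1 / (0.1691) ≈ 5.91366, MB₁ = 6800, so M₁ = 5.91366 × 6800 = 40212.888 billion.
After: m₂ = 1 / (0.19) ≈ 5.26316, MB₂ = 6800 + 307 = 7107, so M₂ = 5.26316 × 7107 ≈ 37405.2781 billion.
ΔM = M₂ − M₁ = 37405.2781 − 40212.888 = -2807.6099 billion.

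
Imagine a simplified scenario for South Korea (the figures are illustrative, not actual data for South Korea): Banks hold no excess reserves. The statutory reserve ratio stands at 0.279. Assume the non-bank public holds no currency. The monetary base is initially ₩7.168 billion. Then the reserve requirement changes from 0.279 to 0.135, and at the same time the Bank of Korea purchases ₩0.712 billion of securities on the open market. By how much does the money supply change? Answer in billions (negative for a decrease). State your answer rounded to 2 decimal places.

Before: m₁ = 1 / (0.279) ≈ 3.5842, MB₁ = 7.168, so M₁ = 3.5842 × 7.168 ≈ 25.6915 billion.
After: m₂ = 1 / (0.135) ≈ 7.4074, MB₂ = 7.168 + 0.712 = 7.88, so M₂ = 7.4074 × 7.88 ≈ 58.3703 billion.
ΔM = M₂ − M₁ = 58.3703 − 25.6915 = 32.6788 billion.

₩32.68 billion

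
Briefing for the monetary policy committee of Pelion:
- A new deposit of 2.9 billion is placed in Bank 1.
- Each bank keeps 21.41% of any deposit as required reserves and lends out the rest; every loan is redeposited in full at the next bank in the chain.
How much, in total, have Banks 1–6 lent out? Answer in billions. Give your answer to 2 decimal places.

8.14 billion

Bank i lends (1 − rr)^i of the original deposit: Bank 1 lends 2.9·0.7859 ≈ 2.2791, Bank 2 lends 2.9·0.7859² ≈ 1.7912, and so on.
Summing a geometric series: total = 2.9·[0.7859·(1 − 0.7859^6) / (1 − 0.7859)] ≈ 8.1369 billion.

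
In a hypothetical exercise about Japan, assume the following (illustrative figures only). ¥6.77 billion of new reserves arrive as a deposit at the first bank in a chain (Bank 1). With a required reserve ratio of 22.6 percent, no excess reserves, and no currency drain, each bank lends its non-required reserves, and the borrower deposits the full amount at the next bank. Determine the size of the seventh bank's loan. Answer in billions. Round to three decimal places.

¥1.127 billion

Each bank lends a fraction (1 − rr) = 0.7740 of the deposit it receives, so Bank 7 receives 6.77·0.7740^6 and lends 6.77·0.7740^7 ≈ 1.1266 billion.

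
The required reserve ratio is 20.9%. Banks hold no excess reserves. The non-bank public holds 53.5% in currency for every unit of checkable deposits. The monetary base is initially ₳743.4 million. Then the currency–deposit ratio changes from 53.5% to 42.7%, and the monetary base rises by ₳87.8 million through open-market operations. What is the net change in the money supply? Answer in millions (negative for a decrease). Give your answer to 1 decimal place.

Before: m₁ = (1 + 0.535) / (0.209 + 0.535) ≈ 2.06317, MB₁ = 743.4, so M₁ = 2.06317 × 743.4 ≈ 1533.7606 million.
After: m₂ = (1 + 0.427) / (0.209 + 0.427) ≈ 2.24371, MB₂ = 743.4 + 87.8 = 831.2, so M₂ = 2.24371 × 831.2 ≈ 1864.9718 million.
ΔM = M₂ − M₁ = 1864.9718 − 1533.7606 = 331.2112 million.

₳331.2 million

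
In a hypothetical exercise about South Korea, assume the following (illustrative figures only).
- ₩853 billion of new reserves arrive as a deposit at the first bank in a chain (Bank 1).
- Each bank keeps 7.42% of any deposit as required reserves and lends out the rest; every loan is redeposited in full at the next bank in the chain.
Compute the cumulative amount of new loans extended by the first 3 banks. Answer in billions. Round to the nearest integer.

Bank i lends (1 − rr)^i of the original deposit: Bank 1 lends 853·0.9258 = 789.7074, Bank 2 lends 853·0.9258² ≈ 731.1111, and so on.
Summing a geometric series: total = 853·[0.9258·(1 − 0.9258^3) / (1 − 0.9258)] ≈ 2197.6812 billion.

₩2198 billion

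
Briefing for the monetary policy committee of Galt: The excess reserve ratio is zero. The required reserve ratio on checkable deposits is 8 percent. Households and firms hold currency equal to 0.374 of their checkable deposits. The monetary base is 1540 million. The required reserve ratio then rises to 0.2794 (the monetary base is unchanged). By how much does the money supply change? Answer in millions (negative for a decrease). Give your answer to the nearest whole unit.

-1422 million

Initially m₁ = (1 + 0.374) / (0.08 + 0.374) ≈ 3.02643, so M₁ = 3.02643 × 1540 = 4660.7022 million.
After the change m₂ = (1 + 0.374) / (0.2794 + 0.374) ≈ 2.10285, so M₂ = 2.10285 × 1540 = 3238.389 million.
ΔM = M₂ − M₁ = 3238.389 − 4660.7022 = -1422.3132 million.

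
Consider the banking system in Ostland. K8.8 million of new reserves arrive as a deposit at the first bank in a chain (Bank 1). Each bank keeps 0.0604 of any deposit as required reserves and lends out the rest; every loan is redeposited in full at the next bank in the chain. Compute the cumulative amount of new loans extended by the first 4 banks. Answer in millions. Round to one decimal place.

K30.2 million

Bank i lends (1 − rr)^i of the original deposit: Bank 1 lends 8.8·0.9396 ≈ 8.2685, Bank 2 lends 8.8·0.9396² ≈ 7.7691, and so on.
Summing a geometric series: total = 8.8·[0.9396·(1 − 0.9396^4) / (1 − 0.9396)] ≈ 30.1963 million.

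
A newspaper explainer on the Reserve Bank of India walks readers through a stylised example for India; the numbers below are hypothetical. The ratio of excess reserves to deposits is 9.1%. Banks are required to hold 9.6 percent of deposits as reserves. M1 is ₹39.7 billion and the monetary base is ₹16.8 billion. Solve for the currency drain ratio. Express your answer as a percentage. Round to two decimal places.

Using m = M/MB = 39.7/16.8 ≈ 2.363095. From m = (1 + c)/(c + rr + e), rearranging gives 1 + c = m·(c + rr + e), so c·(1 − m) = m·(rr + e) − 1.
Hence c = [m·(rr + e) − 1]/(1 − m) = [2.363095 × (0.096 + 0.091) − 1] / (1 − 2.363095) ≈ 0.409437.

40.94%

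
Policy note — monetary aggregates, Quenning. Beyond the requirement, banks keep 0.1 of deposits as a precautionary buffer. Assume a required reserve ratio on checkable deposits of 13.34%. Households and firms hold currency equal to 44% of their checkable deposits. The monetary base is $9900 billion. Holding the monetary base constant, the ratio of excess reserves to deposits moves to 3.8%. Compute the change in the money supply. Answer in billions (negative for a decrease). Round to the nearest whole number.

Initially m₁ = (1 + 0.44) / (0.1334 + 0.1 + 0.44) ≈ 2.13840, so M₁ = 2.13840 × 9900 = 21170.16 billion.
After the change m₂ = (1 + 0.44) / (0.1334 + 0.038 + 0.44) ≈ 2.35525, so M₂ = 2.35525 × 9900 = 23316.975 billion.
ΔM = M₂ − M₁ = 23316.975 − 21170.16 = 2146.815 billion.

$2147 billion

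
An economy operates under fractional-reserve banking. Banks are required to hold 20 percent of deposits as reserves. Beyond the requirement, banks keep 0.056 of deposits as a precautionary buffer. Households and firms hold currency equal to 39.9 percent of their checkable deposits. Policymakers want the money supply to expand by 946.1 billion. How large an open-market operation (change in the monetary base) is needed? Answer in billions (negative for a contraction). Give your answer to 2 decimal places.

442.96 billion

The money multiplier is m = (1 + c) / (rr + e + c) = (1 + 0.399) / (0.2 + 0.056 + 0.399) ≈ 2.135878.
ΔMB = ΔM / m = (+946.1) / 2.135878 ≈ 442.956 billion.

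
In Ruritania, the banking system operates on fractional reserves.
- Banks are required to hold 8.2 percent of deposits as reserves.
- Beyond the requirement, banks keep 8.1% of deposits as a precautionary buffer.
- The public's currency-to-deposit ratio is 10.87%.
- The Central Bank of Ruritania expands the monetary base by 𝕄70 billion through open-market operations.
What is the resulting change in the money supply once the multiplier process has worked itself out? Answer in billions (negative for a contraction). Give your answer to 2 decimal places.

The money multiplier is m = (1 + c) / (rr + e + c) = (1 + 0.1087) / (0.082 + 0.081 + 0.1087) ≈ 4.08060.
The purchase adds 70 billion of base, so ΔM = m × ΔMB = 4.08060 × (+70) = 285.642 billion.

𝕄285.64 billion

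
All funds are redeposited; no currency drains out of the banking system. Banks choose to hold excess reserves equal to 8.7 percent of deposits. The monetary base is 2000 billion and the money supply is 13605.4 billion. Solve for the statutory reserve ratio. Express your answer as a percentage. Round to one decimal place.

Using m = M/MB = 13605.4/2000 = 6.802700. Since m = (1 + c)/(c + rr + e), the denominator satisfies c + rr + e = (1 + c)/m = (1 + 0) / 6.802700 ≈ 0.147000.
With c = 0 and e = 0.087, the statutory reserve ratio is 0.147000 − 0 − 0.087 = 0.06.

6.0%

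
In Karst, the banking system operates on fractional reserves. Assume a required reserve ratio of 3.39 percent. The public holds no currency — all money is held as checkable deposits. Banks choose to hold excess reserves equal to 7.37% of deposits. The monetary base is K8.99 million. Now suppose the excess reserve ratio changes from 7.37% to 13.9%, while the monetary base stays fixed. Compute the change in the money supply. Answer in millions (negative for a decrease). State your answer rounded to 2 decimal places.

-31.55 million

Initially m₁ = 1 / (0.0339 + 0.0737) ≈ 9.2937, so M₁ = 9.2937 × 8.99 ≈ 83.5504 million.
After the change m₂ = 1 / (0.0339 + 0.139) ≈ 5.7837, so M₂ = 5.7837 × 8.99 ≈ 51.9955 million.
ΔM = M₂ − M₁ = 51.9955 − 83.5504 = -31.5549 million.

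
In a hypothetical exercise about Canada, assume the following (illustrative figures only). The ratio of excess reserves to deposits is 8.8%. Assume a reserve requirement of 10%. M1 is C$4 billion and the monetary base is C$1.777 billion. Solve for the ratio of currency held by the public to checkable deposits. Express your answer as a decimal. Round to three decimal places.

Using m = M/MB = 4/1.777 ≈ 2.250985. From m = (1 + c)/(c + rr + e), rearranging gives 1 + c = m·(c + rr + e), so c·(1 − m) = m·(rr + e) − 1.
Hence c = [m·(rr + e) − 1]/(1 − m) = [2.250985 × (0.1 + 0.088) − 1] / (1 − 2.250985) ≈ 0.461089.

0.461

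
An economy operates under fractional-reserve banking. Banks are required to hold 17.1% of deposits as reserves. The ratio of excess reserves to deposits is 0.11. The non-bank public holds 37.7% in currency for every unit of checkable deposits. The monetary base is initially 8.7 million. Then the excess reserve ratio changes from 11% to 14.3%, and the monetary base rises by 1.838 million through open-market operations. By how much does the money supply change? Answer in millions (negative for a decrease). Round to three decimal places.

2.793 million

Before: m₁ = (1 + 0.377) / (0.171 + 0.11 + 0.377) ≈ 2.092705, MB₁ = 8.7, so M₁ = 2.092705 × 8.7 ≈ 18.2065 million.
After: m₂ = (1 + 0.377) / (0.171 + 0.143 + 0.377) ≈ 1.992764, MB₂ = 8.7 + 1.838 = 10.538, so M₂ = 1.992764 × 10.538 ≈ 20.9997 million.
ΔM = M₂ − M₁ = 20.9997 − 18.2065 = 2.7932 million.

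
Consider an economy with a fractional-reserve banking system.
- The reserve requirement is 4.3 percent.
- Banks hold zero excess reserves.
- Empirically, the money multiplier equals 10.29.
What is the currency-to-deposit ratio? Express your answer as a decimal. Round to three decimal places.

Using m = 10.29. From m = (1 + c)/(c + rr + e), rearranging gives 1 + c = m·(c + rr + e), so c·(1 − m) = m·(rr + e) − 1.
Hence c = [m·(rr + e) − 1]/(1 − m) = [10.29 × (0.043 + 0) − 1] / (1 − 10.29) ≈ 0.060014.

0.060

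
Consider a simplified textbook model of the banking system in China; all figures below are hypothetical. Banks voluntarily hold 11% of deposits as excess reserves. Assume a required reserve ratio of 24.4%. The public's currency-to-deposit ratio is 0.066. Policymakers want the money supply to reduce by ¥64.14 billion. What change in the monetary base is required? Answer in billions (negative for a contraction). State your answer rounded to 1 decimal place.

The money multiplier is m = (1 + c) / (rr + e + c) = (1 + 0.066) / (0.244 + 0.11 + 0.066) ≈ 2.5381.
ΔMB = ΔM / m = (−64.14) / 2.5381 ≈ -25.2709 billion.

-25.3 billion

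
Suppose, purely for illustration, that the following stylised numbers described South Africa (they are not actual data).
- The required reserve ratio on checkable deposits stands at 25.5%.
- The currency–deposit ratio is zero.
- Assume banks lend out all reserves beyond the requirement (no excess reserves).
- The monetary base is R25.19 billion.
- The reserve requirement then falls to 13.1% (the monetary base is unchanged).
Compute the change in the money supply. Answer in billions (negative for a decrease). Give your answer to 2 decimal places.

R93.51 billion

Initially m₁ = 1 / (0.255) ≈ 3.92157, so M₁ = 3.92157 × 25.19 ≈ 98.7843 billion.
After the change m₂ = 1 / (0.131) ≈ 7.63359, so M₂ = 7.63359 × 25.19 ≈ 192.2901 billion.
ΔM = M₂ − M₁ = 192.2901 − 98.7843 = 93.5058 billion.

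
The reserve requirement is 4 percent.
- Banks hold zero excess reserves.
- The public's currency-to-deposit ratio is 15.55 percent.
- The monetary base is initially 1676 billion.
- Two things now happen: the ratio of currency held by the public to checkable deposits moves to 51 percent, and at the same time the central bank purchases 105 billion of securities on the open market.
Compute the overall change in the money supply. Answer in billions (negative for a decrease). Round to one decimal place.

Before: m₁ = (1 + 0.1555) / (0.04 + 0.1555) ≈ 5.910486, MB₁ = 1676, so M₁ = 5.910486 × 1676 ≈ 9905.9745 billion.
After: m₂ = (1 + 0.51) / (0.04 + 0.51) ≈ 2.745455, MB₂ = 1676 + 105 = 1781, so M₂ = 2.745455 × 1781 ≈ 4889.6554 billion.
ΔM = M₂ − M₁ = 4889.6554 − 9905.9745 = -5016.3191 billion.

-5016.3 billion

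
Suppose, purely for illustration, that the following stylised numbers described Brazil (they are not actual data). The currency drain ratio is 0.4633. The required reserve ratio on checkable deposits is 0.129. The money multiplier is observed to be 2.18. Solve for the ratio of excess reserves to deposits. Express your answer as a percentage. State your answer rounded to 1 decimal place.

Using m = 2.18. Since m = (1 + c)/(c + rr + e), the denominator satisfies c + rr + e = (1 + c)/m = (1 + 0.4633) / 2.18 ≈ 0.671239.
With c = 0.4633 and rr = 0.129, the ratio of excess reserves to deposits is 0.671239 − 0.4633 − 0.129 = 0.078939.

7.9%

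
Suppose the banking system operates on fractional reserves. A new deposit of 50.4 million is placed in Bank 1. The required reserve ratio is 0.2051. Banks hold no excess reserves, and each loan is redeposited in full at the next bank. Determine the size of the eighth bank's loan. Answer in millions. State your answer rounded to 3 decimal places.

8.034 million

Each bank lends a fraction (1 − rr) = 0.7949 of the deposit it receives, so Bank 8 receives 50.4·0.7949^7 and lends 50.4·0.7949^8 ≈ 8.0340 million.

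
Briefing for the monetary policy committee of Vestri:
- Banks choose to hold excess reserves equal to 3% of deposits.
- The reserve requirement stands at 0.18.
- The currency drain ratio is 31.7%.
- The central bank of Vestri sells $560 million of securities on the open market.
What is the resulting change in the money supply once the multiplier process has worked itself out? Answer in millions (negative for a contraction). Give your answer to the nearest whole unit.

-1399 million

The money multiplier is m = (1 + c) / (rr + e + c) = (1 + 0.317) / (0.18 + 0.03 + 0.317) ≈ 2.4991.
The sale removes 560 million of base, so ΔM = m × ΔMB = 2.4991 × (−560) = -1399.496 million.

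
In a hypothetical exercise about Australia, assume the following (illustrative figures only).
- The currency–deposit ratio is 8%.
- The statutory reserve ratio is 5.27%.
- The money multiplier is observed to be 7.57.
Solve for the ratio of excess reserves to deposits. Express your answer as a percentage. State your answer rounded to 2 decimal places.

Using m = 7.57. Since m = (1 + c)/(c + rr + e), the denominator satisfies c + rr + e = (1 + c)/m = (1 + 0.08) / 7.57 ≈ 0.142668.
With c = 0.08 and rr = 0.0527, the ratio of excess reserves to deposits is 0.142668 − 0.08 − 0.0527 = 0.009968.

1.00%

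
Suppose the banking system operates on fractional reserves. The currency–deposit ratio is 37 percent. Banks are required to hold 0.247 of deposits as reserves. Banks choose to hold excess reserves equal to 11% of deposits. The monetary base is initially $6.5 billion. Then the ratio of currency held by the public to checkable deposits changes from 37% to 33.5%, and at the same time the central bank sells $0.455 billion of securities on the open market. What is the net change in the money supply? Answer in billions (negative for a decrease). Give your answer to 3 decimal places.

Before: m₁ = (1 + 0.37) / (0.247 + 0.11 + 0.37) ≈ 1.88446, MB₁ = 6.5, so M₁ = 1.88446 × 6.5 ≈ 12.249 billion.
After: m₂ = (1 + 0.335) / (0.247 + 0.11 + 0.335) ≈ 1.92919, MB₂ = 6.5 − 0.455 = 6.045, so M₂ = 1.92919 × 6.045 ≈ 11.662 billion.
ΔM = M₂ − M₁ = 11.662 − 12.249 = -0.587 billion.

-0.587 billion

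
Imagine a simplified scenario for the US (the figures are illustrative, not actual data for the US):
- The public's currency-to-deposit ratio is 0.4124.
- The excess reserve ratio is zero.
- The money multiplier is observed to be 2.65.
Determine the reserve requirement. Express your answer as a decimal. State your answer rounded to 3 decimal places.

0.121

Using m = 2.65. Since m = (1 + c)/(c + rr + e), the denominator satisfies c + rr + e = (1 + c)/m = (1 + 0.4124) / 2.65 ≈ 0.532981.
With c = 0.4124 and e = 0, the reserve requirement is 0.532981 − 0.4124 − 0 = 0.120581.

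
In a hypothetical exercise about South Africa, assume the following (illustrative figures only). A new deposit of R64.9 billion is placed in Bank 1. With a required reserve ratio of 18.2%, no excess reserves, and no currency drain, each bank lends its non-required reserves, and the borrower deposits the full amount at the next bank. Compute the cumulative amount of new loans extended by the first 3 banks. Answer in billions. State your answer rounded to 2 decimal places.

R132.04 billion

Bank i lends (1 − rr)^i of the original deposit: Bank 1 lends 64.9·0.8180 = 53.0882, Bank 2 lends 64.9·0.8180² ≈ 43.4261, and so on.
Summing a geometric series: total = 64.9·[0.8180·(1 − 0.8180^3) / (1 − 0.8180)] ≈ 132.0369 billion.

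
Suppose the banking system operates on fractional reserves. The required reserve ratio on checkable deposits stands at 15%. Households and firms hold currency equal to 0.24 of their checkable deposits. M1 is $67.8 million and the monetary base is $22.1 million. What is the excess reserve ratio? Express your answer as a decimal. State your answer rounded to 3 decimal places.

0.014

Using m = M/MB = 67.8/22.1 ≈ 3.067873. Since m = (1 + c)/(c + rr + e), the denominator satisfies c + rr + e = (1 + c)/m = (1 + 0.24) / 3.067873 ≈ 0.404189.
With c = 0.24 and rr = 0.15, the excess reserve ratio is 0.404189 − 0.24 − 0.15 = 0.014189.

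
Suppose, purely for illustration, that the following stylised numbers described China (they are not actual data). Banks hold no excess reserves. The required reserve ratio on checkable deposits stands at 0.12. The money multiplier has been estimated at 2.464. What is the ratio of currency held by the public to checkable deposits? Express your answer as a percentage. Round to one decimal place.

48.1%

Using m = 2.464. From m = (1 + c)/(c + rr + e), rearranging gives 1 + c = m·(c + rr + e), so c·(1 − m) = m·(rr + e) − 1.
Hence c = [m·(rr + e) − 1]/(1 − m) = [2.464 × (0.12 + 0) − 1] / (1 − 2.464) ≈ 0.481093.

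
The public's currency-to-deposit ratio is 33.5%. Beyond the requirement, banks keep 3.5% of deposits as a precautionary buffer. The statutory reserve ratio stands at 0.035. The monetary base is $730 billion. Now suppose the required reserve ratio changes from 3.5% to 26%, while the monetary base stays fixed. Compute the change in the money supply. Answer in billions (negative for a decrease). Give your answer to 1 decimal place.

-859.4 billion

Initially m₁ = (1 + 0.335) / (0.035 + 0.035 + 0.335) ≈ 3.29630, so M₁ = 3.29630 × 730 = 2406.299 billion.
After the change m₂ = (1 + 0.335) / (0.26 + 0.035 + 0.335) ≈ 2.11905, so M₂ = 2.11905 × 730 = 1546.9065 billion.
ΔM = M₂ − M₁ = 1546.9065 − 2406.299 = -859.3925 billion.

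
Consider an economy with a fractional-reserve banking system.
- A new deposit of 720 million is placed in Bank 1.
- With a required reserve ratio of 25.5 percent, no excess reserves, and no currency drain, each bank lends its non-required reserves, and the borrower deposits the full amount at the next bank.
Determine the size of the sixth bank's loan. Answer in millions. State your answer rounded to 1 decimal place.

Each bank lends a fraction (1 − rr) = 0.7450 of the deposit it receives, so Bank 6 receives 720·0.7450^5 and lends 720·0.7450^6 ≈ 123.1034 million.

123.1 million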